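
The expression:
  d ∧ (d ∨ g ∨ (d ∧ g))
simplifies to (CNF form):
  d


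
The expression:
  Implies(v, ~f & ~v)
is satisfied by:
  {v: False}


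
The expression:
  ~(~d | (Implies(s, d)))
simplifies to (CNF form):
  False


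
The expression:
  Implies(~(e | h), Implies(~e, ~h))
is always true.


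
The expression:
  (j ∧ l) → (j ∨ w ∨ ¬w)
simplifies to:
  True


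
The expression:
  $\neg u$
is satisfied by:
  {u: False}


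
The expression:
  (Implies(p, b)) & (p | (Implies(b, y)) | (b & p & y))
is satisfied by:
  {y: True, p: False, b: False}
  {p: False, b: False, y: False}
  {y: True, b: True, p: False}
  {y: True, b: True, p: True}
  {b: True, p: True, y: False}


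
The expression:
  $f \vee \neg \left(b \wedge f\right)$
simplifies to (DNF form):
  $\text{True}$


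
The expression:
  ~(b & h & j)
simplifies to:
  ~b | ~h | ~j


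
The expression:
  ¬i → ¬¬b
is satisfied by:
  {i: True, b: True}
  {i: True, b: False}
  {b: True, i: False}


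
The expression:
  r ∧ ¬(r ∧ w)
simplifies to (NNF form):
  r ∧ ¬w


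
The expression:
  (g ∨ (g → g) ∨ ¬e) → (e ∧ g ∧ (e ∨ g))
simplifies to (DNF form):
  e ∧ g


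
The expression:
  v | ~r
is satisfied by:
  {v: True, r: False}
  {r: False, v: False}
  {r: True, v: True}


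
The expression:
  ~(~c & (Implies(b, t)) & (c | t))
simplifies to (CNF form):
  c | ~t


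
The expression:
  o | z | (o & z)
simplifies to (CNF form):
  o | z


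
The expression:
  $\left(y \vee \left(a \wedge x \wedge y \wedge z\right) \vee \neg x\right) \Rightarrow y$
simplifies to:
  $x \vee y$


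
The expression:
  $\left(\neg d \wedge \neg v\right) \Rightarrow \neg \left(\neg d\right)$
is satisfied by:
  {d: True, v: True}
  {d: True, v: False}
  {v: True, d: False}


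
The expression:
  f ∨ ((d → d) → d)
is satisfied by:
  {d: True, f: True}
  {d: True, f: False}
  {f: True, d: False}


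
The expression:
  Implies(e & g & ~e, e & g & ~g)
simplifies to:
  True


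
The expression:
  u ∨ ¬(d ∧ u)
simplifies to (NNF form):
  True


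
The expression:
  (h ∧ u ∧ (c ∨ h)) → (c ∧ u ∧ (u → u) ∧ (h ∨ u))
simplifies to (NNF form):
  c ∨ ¬h ∨ ¬u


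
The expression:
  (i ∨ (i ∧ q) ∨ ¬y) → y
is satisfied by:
  {y: True}


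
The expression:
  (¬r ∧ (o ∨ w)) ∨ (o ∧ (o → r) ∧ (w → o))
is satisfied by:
  {o: True, w: True, r: False}
  {o: True, w: False, r: False}
  {r: True, o: True, w: True}
  {r: True, o: True, w: False}
  {w: True, r: False, o: False}


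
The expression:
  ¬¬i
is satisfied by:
  {i: True}


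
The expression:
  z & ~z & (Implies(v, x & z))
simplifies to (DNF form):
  False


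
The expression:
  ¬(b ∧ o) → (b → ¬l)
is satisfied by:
  {o: True, l: False, b: False}
  {l: False, b: False, o: False}
  {b: True, o: True, l: False}
  {b: True, l: False, o: False}
  {o: True, l: True, b: False}
  {l: True, o: False, b: False}
  {b: True, l: True, o: True}


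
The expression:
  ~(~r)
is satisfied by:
  {r: True}


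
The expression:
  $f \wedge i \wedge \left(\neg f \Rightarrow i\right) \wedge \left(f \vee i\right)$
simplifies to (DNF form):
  $f \wedge i$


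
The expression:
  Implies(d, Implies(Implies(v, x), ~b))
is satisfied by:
  {v: True, d: False, b: False, x: False}
  {v: False, d: False, b: False, x: False}
  {x: True, v: True, d: False, b: False}
  {x: True, v: False, d: False, b: False}
  {b: True, v: True, d: False, x: False}
  {b: True, v: False, d: False, x: False}
  {b: True, x: True, v: True, d: False}
  {b: True, x: True, v: False, d: False}
  {d: True, v: True, x: False, b: False}
  {d: True, v: False, x: False, b: False}
  {x: True, d: True, v: True, b: False}
  {x: True, d: True, v: False, b: False}
  {b: True, d: True, v: True, x: False}


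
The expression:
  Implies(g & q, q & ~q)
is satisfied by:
  {g: False, q: False}
  {q: True, g: False}
  {g: True, q: False}


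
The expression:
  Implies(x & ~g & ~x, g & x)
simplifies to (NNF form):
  True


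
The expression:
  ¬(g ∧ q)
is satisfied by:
  {g: False, q: False}
  {q: True, g: False}
  {g: True, q: False}


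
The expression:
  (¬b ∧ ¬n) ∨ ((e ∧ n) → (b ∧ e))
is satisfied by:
  {b: True, e: False, n: False}
  {e: False, n: False, b: False}
  {b: True, n: True, e: False}
  {n: True, e: False, b: False}
  {b: True, e: True, n: False}
  {e: True, b: False, n: False}
  {b: True, n: True, e: True}


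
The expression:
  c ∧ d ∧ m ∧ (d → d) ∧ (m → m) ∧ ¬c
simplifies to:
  False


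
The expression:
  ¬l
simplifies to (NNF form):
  ¬l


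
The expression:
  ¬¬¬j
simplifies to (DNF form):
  ¬j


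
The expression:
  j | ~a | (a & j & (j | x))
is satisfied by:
  {j: True, a: False}
  {a: False, j: False}
  {a: True, j: True}


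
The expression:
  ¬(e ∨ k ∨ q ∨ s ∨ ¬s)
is never true.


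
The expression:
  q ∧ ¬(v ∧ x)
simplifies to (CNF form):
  q ∧ (¬v ∨ ¬x)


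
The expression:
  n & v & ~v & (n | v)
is never true.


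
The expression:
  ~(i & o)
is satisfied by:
  {o: False, i: False}
  {i: True, o: False}
  {o: True, i: False}


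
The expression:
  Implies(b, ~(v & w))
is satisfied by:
  {w: False, v: False, b: False}
  {b: True, w: False, v: False}
  {v: True, w: False, b: False}
  {b: True, v: True, w: False}
  {w: True, b: False, v: False}
  {b: True, w: True, v: False}
  {v: True, w: True, b: False}


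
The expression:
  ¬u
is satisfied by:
  {u: False}


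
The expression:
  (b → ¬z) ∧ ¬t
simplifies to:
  ¬t ∧ (¬b ∨ ¬z)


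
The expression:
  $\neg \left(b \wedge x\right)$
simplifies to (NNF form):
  $\neg b \vee \neg x$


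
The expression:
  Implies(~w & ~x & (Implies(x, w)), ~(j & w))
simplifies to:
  True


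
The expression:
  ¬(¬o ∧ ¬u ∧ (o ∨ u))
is always true.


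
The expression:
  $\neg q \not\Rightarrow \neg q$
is never true.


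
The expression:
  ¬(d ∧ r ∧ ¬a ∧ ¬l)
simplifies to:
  a ∨ l ∨ ¬d ∨ ¬r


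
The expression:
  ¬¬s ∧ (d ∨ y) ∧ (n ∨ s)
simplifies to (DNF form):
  (d ∧ s) ∨ (s ∧ y)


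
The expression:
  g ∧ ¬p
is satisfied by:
  {g: True, p: False}


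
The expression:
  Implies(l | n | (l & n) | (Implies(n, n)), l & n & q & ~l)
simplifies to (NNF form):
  False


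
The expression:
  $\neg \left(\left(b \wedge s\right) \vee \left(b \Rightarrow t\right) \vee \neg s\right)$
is never true.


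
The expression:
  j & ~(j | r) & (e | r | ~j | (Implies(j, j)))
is never true.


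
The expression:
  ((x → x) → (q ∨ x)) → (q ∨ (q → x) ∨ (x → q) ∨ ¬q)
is always true.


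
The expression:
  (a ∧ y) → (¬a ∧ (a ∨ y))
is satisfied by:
  {y: False, a: False}
  {a: True, y: False}
  {y: True, a: False}


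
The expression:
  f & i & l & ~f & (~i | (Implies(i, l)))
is never true.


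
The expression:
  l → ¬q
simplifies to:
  ¬l ∨ ¬q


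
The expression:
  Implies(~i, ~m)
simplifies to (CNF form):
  i | ~m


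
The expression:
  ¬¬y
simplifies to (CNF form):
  y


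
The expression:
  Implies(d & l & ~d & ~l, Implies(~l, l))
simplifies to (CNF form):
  True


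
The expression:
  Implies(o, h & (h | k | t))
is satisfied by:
  {h: True, o: False}
  {o: False, h: False}
  {o: True, h: True}


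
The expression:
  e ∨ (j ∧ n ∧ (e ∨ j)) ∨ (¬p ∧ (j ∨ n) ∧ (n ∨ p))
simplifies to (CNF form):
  (e ∨ n) ∧ (e ∨ j ∨ n) ∧ (e ∨ j ∨ ¬p) ∧ (e ∨ n ∨ ¬p)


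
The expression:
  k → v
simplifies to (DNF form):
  v ∨ ¬k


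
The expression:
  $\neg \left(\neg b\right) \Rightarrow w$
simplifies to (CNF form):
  $w \vee \neg b$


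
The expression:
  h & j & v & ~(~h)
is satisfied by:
  {h: True, j: True, v: True}


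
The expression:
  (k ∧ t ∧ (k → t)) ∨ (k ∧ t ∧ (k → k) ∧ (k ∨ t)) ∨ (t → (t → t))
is always true.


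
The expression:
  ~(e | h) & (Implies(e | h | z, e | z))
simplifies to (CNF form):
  ~e & ~h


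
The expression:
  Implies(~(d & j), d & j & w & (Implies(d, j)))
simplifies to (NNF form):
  d & j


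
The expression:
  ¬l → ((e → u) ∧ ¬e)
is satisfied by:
  {l: True, e: False}
  {e: False, l: False}
  {e: True, l: True}


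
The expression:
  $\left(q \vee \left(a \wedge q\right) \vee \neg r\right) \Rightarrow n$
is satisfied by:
  {n: True, r: True, q: False}
  {n: True, r: False, q: False}
  {n: True, q: True, r: True}
  {n: True, q: True, r: False}
  {r: True, q: False, n: False}


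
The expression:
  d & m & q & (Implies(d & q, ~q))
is never true.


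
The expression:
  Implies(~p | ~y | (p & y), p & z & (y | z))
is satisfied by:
  {z: True, p: True}


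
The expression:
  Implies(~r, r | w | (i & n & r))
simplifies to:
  r | w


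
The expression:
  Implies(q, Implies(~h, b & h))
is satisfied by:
  {h: True, q: False}
  {q: False, h: False}
  {q: True, h: True}


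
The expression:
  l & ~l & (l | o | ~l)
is never true.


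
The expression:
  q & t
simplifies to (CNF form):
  q & t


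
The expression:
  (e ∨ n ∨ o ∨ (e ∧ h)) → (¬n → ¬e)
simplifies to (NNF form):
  n ∨ ¬e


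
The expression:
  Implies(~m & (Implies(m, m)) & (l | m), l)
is always true.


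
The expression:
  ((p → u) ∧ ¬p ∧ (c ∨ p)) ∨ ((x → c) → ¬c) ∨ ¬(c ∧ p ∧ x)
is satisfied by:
  {p: False, c: False, x: False}
  {x: True, p: False, c: False}
  {c: True, p: False, x: False}
  {x: True, c: True, p: False}
  {p: True, x: False, c: False}
  {x: True, p: True, c: False}
  {c: True, p: True, x: False}


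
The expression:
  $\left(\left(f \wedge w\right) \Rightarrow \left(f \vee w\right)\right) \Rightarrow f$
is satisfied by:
  {f: True}


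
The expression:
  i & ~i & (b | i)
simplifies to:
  False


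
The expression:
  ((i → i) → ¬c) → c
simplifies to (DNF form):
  c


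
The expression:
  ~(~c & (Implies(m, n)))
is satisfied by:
  {c: True, m: True, n: False}
  {c: True, n: False, m: False}
  {c: True, m: True, n: True}
  {c: True, n: True, m: False}
  {m: True, n: False, c: False}


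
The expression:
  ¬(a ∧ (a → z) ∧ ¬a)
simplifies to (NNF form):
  True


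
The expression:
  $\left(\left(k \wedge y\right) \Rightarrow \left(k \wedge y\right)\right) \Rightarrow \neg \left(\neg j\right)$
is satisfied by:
  {j: True}


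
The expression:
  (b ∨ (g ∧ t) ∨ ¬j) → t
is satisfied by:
  {t: True, j: True, b: False}
  {t: True, b: False, j: False}
  {t: True, j: True, b: True}
  {t: True, b: True, j: False}
  {j: True, b: False, t: False}


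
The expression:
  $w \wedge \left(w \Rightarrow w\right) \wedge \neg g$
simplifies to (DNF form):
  $w \wedge \neg g$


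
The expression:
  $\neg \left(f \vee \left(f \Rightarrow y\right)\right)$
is never true.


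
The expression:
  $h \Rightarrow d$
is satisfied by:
  {d: True, h: False}
  {h: False, d: False}
  {h: True, d: True}


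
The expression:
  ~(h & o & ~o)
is always true.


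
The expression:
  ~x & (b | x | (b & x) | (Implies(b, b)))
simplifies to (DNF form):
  ~x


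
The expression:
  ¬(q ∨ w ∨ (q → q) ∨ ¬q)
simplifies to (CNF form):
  False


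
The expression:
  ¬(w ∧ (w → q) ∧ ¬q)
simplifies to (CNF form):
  True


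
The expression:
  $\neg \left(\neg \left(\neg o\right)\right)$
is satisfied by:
  {o: False}


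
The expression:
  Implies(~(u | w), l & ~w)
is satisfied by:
  {u: True, l: True, w: True}
  {u: True, l: True, w: False}
  {u: True, w: True, l: False}
  {u: True, w: False, l: False}
  {l: True, w: True, u: False}
  {l: True, w: False, u: False}
  {w: True, l: False, u: False}


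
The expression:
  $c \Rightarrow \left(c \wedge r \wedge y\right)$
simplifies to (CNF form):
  $\left(r \vee \neg c\right) \wedge \left(y \vee \neg c\right)$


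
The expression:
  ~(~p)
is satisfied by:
  {p: True}


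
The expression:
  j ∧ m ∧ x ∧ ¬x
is never true.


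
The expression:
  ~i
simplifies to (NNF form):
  ~i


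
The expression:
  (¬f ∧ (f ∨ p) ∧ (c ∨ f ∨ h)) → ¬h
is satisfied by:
  {f: True, p: False, h: False}
  {p: False, h: False, f: False}
  {h: True, f: True, p: False}
  {h: True, p: False, f: False}
  {f: True, p: True, h: False}
  {p: True, f: False, h: False}
  {h: True, p: True, f: True}


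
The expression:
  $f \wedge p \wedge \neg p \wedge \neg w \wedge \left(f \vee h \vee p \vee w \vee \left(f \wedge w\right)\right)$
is never true.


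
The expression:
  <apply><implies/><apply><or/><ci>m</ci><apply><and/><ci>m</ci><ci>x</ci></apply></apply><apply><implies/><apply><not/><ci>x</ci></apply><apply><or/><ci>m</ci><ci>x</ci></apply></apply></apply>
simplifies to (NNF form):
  <true/>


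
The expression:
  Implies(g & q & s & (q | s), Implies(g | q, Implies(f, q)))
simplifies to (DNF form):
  True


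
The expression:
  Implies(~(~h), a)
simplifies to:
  a | ~h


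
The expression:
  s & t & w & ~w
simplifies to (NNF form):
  False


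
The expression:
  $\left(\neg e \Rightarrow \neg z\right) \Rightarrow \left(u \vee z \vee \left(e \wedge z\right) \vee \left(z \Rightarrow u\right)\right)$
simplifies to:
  $\text{True}$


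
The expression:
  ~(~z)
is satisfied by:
  {z: True}


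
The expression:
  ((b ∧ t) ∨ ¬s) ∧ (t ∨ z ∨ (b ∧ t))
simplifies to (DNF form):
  (b ∧ t) ∨ (t ∧ ¬s) ∨ (z ∧ ¬s)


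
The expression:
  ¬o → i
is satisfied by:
  {i: True, o: True}
  {i: True, o: False}
  {o: True, i: False}


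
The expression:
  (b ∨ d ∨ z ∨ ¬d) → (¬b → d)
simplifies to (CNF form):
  b ∨ d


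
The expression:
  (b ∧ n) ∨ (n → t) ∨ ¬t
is always true.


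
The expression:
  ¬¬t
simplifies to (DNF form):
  t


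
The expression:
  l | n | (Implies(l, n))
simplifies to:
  True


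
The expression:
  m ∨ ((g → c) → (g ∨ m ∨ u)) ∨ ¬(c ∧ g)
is always true.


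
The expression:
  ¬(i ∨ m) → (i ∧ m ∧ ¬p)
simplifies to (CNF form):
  i ∨ m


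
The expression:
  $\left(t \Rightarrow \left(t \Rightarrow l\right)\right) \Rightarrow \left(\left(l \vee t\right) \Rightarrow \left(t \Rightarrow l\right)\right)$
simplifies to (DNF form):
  $\text{True}$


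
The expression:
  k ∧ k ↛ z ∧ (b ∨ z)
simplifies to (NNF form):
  b ∧ k ∧ ¬z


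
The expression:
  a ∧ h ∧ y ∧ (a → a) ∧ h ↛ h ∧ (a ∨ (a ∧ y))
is never true.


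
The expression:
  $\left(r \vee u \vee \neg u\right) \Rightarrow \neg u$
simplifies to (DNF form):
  $\neg u$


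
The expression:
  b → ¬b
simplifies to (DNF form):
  ¬b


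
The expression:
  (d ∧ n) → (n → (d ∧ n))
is always true.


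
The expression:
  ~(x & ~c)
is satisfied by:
  {c: True, x: False}
  {x: False, c: False}
  {x: True, c: True}


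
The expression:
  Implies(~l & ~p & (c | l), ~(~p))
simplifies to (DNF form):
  l | p | ~c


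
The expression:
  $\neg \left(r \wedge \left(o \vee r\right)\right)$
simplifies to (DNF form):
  $\neg r$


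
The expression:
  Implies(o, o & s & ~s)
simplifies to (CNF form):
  ~o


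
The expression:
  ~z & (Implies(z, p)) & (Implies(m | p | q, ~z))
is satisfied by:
  {z: False}


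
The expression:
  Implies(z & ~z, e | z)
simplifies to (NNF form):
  True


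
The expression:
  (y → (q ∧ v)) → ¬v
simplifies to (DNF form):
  (y ∧ ¬q) ∨ ¬v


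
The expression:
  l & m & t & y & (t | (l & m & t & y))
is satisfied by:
  {t: True, m: True, y: True, l: True}


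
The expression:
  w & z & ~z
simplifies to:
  False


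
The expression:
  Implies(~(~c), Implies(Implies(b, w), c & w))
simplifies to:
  b | w | ~c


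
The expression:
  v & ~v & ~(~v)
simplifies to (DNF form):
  False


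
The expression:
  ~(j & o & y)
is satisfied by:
  {o: False, y: False, j: False}
  {j: True, o: False, y: False}
  {y: True, o: False, j: False}
  {j: True, y: True, o: False}
  {o: True, j: False, y: False}
  {j: True, o: True, y: False}
  {y: True, o: True, j: False}


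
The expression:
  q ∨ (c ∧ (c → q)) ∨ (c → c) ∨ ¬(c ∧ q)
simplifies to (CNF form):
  True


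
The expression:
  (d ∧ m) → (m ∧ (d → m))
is always true.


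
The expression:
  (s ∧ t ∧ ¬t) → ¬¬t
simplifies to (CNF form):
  True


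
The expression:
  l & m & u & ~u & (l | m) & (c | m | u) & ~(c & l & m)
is never true.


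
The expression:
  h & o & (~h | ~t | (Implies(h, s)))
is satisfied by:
  {h: True, o: True, s: True, t: False}
  {h: True, o: True, s: False, t: False}
  {h: True, o: True, t: True, s: True}


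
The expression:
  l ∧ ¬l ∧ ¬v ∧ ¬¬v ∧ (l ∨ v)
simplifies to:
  False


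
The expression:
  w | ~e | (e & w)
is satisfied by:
  {w: True, e: False}
  {e: False, w: False}
  {e: True, w: True}


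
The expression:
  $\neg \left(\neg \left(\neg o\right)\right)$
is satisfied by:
  {o: False}


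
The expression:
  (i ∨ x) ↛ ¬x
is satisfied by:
  {x: True}


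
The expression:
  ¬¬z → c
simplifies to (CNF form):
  c ∨ ¬z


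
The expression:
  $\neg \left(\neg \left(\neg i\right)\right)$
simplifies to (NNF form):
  $\neg i$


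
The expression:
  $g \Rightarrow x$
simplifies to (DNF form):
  $x \vee \neg g$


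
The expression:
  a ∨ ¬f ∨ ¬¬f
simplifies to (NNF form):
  True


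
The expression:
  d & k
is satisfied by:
  {d: True, k: True}


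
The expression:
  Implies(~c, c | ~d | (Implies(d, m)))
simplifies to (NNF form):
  c | m | ~d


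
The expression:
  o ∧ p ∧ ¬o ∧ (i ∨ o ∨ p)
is never true.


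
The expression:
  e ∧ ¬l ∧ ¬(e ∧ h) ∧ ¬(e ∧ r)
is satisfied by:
  {e: True, h: False, r: False, l: False}


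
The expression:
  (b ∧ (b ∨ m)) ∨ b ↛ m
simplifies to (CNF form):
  b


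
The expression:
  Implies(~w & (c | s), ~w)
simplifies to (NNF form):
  True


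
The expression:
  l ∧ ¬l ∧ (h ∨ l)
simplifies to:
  False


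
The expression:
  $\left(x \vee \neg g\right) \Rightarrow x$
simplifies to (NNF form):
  $g \vee x$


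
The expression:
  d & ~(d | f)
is never true.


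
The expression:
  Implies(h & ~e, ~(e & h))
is always true.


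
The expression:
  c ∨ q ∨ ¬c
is always true.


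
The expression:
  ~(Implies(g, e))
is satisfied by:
  {g: True, e: False}


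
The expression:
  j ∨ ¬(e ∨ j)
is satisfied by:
  {j: True, e: False}
  {e: False, j: False}
  {e: True, j: True}


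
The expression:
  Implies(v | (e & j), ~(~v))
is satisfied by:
  {v: True, e: False, j: False}
  {e: False, j: False, v: False}
  {j: True, v: True, e: False}
  {j: True, e: False, v: False}
  {v: True, e: True, j: False}
  {e: True, v: False, j: False}
  {j: True, e: True, v: True}


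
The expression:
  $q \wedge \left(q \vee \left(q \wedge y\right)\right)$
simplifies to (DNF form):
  $q$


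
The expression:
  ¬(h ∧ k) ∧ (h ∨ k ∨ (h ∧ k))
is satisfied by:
  {h: True, k: False}
  {k: True, h: False}


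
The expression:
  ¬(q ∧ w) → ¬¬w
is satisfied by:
  {w: True}


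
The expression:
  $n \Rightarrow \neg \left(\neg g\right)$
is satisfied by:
  {g: True, n: False}
  {n: False, g: False}
  {n: True, g: True}


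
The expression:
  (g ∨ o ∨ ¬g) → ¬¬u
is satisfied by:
  {u: True}


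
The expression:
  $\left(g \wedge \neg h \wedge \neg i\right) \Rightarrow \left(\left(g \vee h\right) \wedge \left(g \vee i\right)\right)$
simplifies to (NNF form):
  $\text{True}$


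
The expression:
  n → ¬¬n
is always true.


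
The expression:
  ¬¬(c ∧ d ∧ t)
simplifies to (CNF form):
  c ∧ d ∧ t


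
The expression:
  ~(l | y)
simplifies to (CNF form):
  ~l & ~y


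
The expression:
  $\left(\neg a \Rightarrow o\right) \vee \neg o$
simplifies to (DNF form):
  $\text{True}$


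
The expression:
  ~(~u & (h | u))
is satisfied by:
  {u: True, h: False}
  {h: False, u: False}
  {h: True, u: True}


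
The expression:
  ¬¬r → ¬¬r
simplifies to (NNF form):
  True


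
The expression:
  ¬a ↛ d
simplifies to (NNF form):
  ¬a ∧ ¬d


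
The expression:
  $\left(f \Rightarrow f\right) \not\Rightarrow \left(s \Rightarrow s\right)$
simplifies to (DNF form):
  $\text{False}$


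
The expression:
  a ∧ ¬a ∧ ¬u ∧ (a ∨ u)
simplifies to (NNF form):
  False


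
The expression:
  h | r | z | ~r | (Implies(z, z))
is always true.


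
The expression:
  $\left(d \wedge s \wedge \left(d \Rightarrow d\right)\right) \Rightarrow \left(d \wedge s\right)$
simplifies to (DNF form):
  $\text{True}$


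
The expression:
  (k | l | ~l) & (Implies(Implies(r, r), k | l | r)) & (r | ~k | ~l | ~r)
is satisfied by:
  {r: True, k: True, l: True}
  {r: True, k: True, l: False}
  {r: True, l: True, k: False}
  {r: True, l: False, k: False}
  {k: True, l: True, r: False}
  {k: True, l: False, r: False}
  {l: True, k: False, r: False}


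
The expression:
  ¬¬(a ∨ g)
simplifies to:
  a ∨ g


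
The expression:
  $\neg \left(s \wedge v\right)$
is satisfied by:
  {s: False, v: False}
  {v: True, s: False}
  {s: True, v: False}


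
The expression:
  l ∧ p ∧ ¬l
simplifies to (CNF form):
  False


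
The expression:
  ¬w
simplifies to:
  ¬w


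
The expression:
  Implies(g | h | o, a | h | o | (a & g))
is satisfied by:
  {a: True, o: True, h: True, g: False}
  {a: True, o: True, g: False, h: False}
  {a: True, h: True, g: False, o: False}
  {a: True, g: False, h: False, o: False}
  {o: True, h: True, g: False, a: False}
  {o: True, g: False, h: False, a: False}
  {h: True, o: False, g: False, a: False}
  {o: False, g: False, h: False, a: False}
  {o: True, a: True, g: True, h: True}
  {o: True, a: True, g: True, h: False}
  {a: True, g: True, h: True, o: False}
  {a: True, g: True, o: False, h: False}
  {h: True, g: True, o: True, a: False}
  {g: True, o: True, a: False, h: False}
  {g: True, h: True, a: False, o: False}


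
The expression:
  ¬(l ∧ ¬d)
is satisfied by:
  {d: True, l: False}
  {l: False, d: False}
  {l: True, d: True}


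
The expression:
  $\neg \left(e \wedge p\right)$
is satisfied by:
  {p: False, e: False}
  {e: True, p: False}
  {p: True, e: False}


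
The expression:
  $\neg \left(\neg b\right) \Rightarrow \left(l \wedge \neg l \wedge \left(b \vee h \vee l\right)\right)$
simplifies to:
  $\neg b$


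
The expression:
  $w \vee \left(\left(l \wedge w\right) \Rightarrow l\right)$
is always true.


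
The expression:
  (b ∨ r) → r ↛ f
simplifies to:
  (r ∧ ¬f) ∨ (¬b ∧ ¬r)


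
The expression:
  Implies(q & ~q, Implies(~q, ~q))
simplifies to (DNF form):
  True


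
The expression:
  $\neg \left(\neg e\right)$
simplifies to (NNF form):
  $e$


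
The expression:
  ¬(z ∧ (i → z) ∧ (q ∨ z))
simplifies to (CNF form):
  ¬z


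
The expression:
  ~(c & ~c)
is always true.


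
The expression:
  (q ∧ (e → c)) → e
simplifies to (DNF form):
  e ∨ ¬q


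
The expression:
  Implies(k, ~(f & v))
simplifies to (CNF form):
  ~f | ~k | ~v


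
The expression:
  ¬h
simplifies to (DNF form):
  ¬h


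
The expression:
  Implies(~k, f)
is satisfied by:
  {k: True, f: True}
  {k: True, f: False}
  {f: True, k: False}


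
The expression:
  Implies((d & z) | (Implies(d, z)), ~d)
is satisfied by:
  {z: False, d: False}
  {d: True, z: False}
  {z: True, d: False}


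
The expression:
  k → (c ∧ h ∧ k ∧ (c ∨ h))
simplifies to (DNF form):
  (c ∧ h) ∨ ¬k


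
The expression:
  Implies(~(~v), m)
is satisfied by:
  {m: True, v: False}
  {v: False, m: False}
  {v: True, m: True}


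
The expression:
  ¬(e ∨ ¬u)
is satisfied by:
  {u: True, e: False}


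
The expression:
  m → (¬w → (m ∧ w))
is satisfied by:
  {w: True, m: False}
  {m: False, w: False}
  {m: True, w: True}


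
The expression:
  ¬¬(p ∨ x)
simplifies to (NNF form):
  p ∨ x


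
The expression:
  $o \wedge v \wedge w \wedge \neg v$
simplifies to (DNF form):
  $\text{False}$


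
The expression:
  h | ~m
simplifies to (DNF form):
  h | ~m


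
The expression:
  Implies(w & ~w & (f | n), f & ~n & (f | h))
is always true.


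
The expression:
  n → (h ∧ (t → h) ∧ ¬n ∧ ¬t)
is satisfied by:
  {n: False}


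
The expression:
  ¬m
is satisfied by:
  {m: False}


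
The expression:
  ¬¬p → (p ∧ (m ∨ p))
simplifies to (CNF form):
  True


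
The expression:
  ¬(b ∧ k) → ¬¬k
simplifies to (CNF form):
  k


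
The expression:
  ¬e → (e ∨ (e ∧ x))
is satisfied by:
  {e: True}


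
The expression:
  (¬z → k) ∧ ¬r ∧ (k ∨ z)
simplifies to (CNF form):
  ¬r ∧ (k ∨ z)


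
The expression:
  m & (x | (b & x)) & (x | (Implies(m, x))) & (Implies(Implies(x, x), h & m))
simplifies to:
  h & m & x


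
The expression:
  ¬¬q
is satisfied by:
  {q: True}


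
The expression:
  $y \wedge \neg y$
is never true.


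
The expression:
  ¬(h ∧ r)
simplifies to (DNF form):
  ¬h ∨ ¬r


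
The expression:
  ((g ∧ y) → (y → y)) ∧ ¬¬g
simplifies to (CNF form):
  g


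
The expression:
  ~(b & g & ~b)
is always true.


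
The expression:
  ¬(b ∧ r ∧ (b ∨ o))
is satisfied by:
  {b: False, r: False}
  {r: True, b: False}
  {b: True, r: False}


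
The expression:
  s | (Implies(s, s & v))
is always true.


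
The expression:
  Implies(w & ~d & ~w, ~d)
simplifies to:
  True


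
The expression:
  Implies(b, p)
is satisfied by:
  {p: True, b: False}
  {b: False, p: False}
  {b: True, p: True}


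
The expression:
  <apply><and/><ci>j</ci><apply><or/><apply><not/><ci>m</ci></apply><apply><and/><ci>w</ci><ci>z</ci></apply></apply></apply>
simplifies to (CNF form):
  <apply><and/><ci>j</ci><apply><or/><ci>w</ci><apply><not/><ci>m</ci></apply></apply><apply><or/><ci>z</ci><apply><not/><ci>m</ci></apply></apply></apply>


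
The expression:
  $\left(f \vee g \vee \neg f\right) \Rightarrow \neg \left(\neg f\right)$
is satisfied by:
  {f: True}


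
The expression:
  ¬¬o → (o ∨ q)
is always true.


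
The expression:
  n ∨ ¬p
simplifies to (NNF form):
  n ∨ ¬p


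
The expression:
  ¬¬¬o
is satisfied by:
  {o: False}


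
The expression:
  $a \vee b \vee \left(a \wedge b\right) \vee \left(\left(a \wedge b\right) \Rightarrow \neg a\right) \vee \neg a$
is always true.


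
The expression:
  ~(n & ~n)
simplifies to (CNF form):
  True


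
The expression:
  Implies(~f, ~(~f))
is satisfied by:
  {f: True}


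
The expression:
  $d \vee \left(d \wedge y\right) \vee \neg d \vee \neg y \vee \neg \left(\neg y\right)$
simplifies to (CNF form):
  $\text{True}$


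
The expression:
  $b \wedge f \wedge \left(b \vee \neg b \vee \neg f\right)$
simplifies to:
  $b \wedge f$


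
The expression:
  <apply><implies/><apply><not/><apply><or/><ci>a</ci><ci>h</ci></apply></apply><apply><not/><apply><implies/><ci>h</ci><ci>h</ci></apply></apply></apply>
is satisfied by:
  {a: True, h: True}
  {a: True, h: False}
  {h: True, a: False}


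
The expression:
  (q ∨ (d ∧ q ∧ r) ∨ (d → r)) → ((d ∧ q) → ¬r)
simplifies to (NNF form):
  ¬d ∨ ¬q ∨ ¬r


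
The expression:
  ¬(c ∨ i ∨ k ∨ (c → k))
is never true.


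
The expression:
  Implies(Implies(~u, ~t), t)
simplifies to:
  t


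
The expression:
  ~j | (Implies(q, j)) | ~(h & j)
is always true.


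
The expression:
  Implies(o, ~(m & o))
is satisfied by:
  {m: False, o: False}
  {o: True, m: False}
  {m: True, o: False}


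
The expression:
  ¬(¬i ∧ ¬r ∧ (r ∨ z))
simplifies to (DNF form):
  i ∨ r ∨ ¬z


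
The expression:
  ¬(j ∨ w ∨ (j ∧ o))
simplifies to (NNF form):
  ¬j ∧ ¬w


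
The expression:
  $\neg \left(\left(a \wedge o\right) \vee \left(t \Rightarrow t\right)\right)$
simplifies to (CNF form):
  $\text{False}$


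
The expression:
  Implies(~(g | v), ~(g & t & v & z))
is always true.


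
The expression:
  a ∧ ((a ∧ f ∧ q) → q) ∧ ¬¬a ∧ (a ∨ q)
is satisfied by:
  {a: True}


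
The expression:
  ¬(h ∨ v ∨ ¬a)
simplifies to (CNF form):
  a ∧ ¬h ∧ ¬v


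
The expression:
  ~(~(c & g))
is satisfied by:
  {c: True, g: True}


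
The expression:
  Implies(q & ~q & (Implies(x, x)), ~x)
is always true.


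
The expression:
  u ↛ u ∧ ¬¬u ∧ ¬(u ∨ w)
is never true.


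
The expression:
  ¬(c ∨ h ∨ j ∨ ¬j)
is never true.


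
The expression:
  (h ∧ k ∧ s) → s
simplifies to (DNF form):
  True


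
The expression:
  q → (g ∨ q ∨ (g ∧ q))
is always true.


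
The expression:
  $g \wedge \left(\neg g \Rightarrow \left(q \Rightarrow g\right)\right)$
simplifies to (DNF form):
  $g$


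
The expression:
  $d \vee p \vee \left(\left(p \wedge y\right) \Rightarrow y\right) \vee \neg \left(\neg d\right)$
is always true.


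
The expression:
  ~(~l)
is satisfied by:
  {l: True}


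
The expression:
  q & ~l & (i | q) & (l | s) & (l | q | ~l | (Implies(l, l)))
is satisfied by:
  {s: True, q: True, l: False}


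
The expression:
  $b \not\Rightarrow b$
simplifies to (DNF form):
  $\text{False}$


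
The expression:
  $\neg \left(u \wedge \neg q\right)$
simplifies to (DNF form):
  $q \vee \neg u$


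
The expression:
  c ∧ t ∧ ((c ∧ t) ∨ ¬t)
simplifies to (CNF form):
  c ∧ t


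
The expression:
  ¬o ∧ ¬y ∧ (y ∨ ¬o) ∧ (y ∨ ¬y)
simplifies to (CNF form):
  ¬o ∧ ¬y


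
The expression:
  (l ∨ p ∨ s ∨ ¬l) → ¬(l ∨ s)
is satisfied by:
  {l: False, s: False}


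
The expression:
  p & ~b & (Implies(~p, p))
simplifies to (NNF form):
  p & ~b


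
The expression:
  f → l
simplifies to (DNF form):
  l ∨ ¬f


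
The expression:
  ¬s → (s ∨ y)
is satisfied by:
  {y: True, s: True}
  {y: True, s: False}
  {s: True, y: False}


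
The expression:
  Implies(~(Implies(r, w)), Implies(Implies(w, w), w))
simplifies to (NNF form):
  w | ~r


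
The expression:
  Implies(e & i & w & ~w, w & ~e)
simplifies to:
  True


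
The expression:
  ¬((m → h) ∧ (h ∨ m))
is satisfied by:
  {h: False}


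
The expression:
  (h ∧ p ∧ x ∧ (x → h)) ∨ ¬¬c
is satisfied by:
  {x: True, c: True, p: True, h: True}
  {x: True, c: True, p: True, h: False}
  {x: True, c: True, h: True, p: False}
  {x: True, c: True, h: False, p: False}
  {c: True, p: True, h: True, x: False}
  {c: True, p: True, h: False, x: False}
  {c: True, p: False, h: True, x: False}
  {c: True, p: False, h: False, x: False}
  {x: True, p: True, h: True, c: False}


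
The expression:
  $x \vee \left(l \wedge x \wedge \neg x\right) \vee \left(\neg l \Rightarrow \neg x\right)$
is always true.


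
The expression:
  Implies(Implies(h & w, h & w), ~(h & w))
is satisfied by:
  {w: False, h: False}
  {h: True, w: False}
  {w: True, h: False}


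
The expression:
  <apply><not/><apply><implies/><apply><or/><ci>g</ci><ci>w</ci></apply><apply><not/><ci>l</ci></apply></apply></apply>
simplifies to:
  <apply><and/><ci>l</ci><apply><or/><ci>g</ci><ci>w</ci></apply></apply>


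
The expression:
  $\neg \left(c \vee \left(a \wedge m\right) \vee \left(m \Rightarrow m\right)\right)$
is never true.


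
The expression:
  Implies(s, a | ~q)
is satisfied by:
  {a: True, s: False, q: False}
  {s: False, q: False, a: False}
  {a: True, q: True, s: False}
  {q: True, s: False, a: False}
  {a: True, s: True, q: False}
  {s: True, a: False, q: False}
  {a: True, q: True, s: True}


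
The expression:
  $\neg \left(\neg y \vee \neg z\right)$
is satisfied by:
  {z: True, y: True}


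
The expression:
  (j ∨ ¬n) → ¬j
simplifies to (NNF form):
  ¬j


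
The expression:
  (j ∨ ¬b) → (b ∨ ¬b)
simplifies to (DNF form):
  True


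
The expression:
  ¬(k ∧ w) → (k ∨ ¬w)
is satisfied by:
  {k: True, w: False}
  {w: False, k: False}
  {w: True, k: True}


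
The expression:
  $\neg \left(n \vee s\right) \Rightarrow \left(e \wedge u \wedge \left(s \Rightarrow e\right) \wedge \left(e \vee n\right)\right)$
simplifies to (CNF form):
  $\left(e \vee n \vee s\right) \wedge \left(n \vee s \vee u\right)$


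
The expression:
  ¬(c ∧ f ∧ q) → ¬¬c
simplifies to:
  c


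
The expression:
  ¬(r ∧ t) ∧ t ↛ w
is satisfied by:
  {t: True, w: False, r: False}


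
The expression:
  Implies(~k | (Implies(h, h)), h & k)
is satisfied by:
  {h: True, k: True}


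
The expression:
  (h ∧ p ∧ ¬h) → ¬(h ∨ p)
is always true.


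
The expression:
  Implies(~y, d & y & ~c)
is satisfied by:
  {y: True}


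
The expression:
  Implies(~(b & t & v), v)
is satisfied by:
  {v: True}


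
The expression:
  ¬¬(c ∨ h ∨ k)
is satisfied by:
  {k: True, c: True, h: True}
  {k: True, c: True, h: False}
  {k: True, h: True, c: False}
  {k: True, h: False, c: False}
  {c: True, h: True, k: False}
  {c: True, h: False, k: False}
  {h: True, c: False, k: False}


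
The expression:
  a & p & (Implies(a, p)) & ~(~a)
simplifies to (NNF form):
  a & p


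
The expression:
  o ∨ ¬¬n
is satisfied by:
  {n: True, o: True}
  {n: True, o: False}
  {o: True, n: False}


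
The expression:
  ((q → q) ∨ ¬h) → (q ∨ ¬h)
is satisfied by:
  {q: True, h: False}
  {h: False, q: False}
  {h: True, q: True}


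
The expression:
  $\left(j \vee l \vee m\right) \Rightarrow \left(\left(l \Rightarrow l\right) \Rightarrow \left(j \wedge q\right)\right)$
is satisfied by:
  {j: True, q: True, m: False, l: False}
  {j: True, l: True, q: True, m: False}
  {j: True, q: True, m: True, l: False}
  {j: True, l: True, q: True, m: True}
  {q: True, l: False, m: False, j: False}
  {l: False, m: False, q: False, j: False}


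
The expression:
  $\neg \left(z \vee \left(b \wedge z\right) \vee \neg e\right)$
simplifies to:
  $e \wedge \neg z$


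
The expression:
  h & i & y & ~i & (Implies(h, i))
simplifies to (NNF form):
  False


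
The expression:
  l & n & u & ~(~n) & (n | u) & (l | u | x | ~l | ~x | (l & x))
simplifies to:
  l & n & u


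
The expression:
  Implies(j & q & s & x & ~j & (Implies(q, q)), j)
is always true.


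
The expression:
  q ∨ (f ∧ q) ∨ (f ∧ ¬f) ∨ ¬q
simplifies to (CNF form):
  True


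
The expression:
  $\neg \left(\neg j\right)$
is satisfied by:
  {j: True}


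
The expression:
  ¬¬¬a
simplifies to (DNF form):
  ¬a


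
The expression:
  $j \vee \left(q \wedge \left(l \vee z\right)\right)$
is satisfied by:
  {q: True, j: True, l: True, z: True}
  {q: True, j: True, l: True, z: False}
  {q: True, j: True, z: True, l: False}
  {q: True, j: True, z: False, l: False}
  {j: True, l: True, z: True, q: False}
  {j: True, l: True, z: False, q: False}
  {j: True, l: False, z: True, q: False}
  {j: True, l: False, z: False, q: False}
  {q: True, l: True, z: True, j: False}
  {q: True, l: True, z: False, j: False}
  {q: True, z: True, l: False, j: False}


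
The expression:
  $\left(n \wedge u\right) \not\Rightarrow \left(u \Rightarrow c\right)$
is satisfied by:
  {u: True, n: True, c: False}


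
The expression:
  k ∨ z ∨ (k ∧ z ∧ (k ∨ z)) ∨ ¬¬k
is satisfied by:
  {k: True, z: True}
  {k: True, z: False}
  {z: True, k: False}


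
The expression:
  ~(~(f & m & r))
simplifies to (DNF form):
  f & m & r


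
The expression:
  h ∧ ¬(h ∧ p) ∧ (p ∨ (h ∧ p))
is never true.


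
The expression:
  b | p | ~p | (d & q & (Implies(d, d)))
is always true.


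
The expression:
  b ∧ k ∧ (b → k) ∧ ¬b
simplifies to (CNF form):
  False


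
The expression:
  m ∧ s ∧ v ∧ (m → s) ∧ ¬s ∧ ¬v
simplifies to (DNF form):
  False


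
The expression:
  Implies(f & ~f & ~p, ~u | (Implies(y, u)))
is always true.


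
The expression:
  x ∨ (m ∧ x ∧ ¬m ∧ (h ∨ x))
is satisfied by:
  {x: True}


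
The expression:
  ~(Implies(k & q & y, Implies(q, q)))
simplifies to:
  False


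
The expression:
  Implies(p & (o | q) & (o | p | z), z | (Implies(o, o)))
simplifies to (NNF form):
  True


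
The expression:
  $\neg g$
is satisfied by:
  {g: False}


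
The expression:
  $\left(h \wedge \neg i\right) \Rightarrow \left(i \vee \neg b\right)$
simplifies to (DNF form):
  $i \vee \neg b \vee \neg h$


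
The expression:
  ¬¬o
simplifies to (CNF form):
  o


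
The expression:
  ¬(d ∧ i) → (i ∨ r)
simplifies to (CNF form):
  i ∨ r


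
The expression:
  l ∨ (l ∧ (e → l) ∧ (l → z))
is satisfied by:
  {l: True}


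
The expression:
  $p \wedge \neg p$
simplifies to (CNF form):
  $\text{False}$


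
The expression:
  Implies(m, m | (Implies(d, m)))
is always true.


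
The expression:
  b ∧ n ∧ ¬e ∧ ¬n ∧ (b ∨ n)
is never true.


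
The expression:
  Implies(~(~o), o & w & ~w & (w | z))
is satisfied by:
  {o: False}


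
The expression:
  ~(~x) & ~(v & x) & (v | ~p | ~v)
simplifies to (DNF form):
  x & ~v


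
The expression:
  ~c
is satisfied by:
  {c: False}


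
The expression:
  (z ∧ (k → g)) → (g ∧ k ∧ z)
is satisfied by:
  {k: True, z: False}
  {z: False, k: False}
  {z: True, k: True}


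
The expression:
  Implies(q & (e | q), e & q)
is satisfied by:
  {e: True, q: False}
  {q: False, e: False}
  {q: True, e: True}


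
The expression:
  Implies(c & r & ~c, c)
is always true.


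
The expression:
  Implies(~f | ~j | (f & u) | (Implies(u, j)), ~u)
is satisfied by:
  {u: False}


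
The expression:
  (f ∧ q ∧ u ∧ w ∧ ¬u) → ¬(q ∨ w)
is always true.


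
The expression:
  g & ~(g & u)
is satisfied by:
  {g: True, u: False}


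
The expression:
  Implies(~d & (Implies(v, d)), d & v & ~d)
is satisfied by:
  {d: True, v: True}
  {d: True, v: False}
  {v: True, d: False}
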